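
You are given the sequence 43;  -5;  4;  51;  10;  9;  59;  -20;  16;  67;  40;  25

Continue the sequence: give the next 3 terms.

Split by position mod 3: positions 1, 4, 7, … form one track, and each other residue class forms its own.
Track A is 43, 51, 59, 67, which is arithmetic with common difference +8.
Track B is -5, 10, -20, 40, which is a geometric progression (common ratio -2).
Track C is 4, 9, 16, 25, which is consecutive squares n² from n = 2.
Position 13 → track A, term 5 = 75.
Position 14 falls in track B as its term 5, giving -80.
Position 15 → track C, term 5 = 36.

75, -80, 36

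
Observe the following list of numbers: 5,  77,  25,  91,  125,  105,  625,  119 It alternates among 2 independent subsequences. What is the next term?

Split by position mod 2 into 2 tracks.
Track A: 5, 25, 125, 625 — powers of 5.
Track B: 77, 91, 105, 119 — arithmetic with common difference +14.
Term 9 comes from track A (its 5th entry): 3125.

3125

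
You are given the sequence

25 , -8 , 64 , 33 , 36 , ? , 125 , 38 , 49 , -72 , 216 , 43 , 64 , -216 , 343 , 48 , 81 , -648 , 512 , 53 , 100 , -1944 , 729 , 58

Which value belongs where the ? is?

The terms cycle through 4 interleaved subsequences.
Stream A is 25, 36, 49, 64, 81, 100, which is the squares 5², 6², 7², ….
Stream B is -8, ?, -72, -216, -648, -1944, which is multiplying by 3 each time.
Stream C is 64, 125, 216, 343, 512, 729, which is perfect cubes starting at 4³.
Stream D is 33, 38, 43, 48, 53, 58, which is arithmetic, step +5.
Filling stream B at index 2 by its rule yields -24.

-24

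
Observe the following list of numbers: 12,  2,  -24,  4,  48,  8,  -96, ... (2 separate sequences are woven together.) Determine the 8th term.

16

Positions 1, 3, 5, … form one subsequence and positions 2, 4, 6, … form another.
Track A: 12, -24, 48, -96 (geometric, ×-2 each step).
Track B: 2, 4, 8 (powers 2^1, 2^2, 2^3, …).
The 8th slot belongs to track B; its 4th term is 16.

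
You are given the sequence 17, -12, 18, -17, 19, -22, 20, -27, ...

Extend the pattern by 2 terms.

21, -32

Odd-indexed and even-indexed terms follow separate rules.
Stream A = 17, 18, 19, 20: adding 1 each time.
Stream B = -12, -17, -22, -27: arithmetic with common difference −5.
Position 9 → stream A, term 5 = 21.
Term 10 comes from stream B (its 5th entry): -32.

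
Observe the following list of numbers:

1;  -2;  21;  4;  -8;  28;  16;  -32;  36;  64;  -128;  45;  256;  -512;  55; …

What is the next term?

1024

Reading positions in blocks of 3 reveals the pattern AAB — 2 tracks woven together.
Subsequence A: 1, -2, 4, -8, 16, -32, 64, -128, 256, -512 (multiplying by -2 each time).
Subsequence B: 21, 28, 36, 45, 55 (the triangular numbers T_6, T_7, …).
Position 16 falls in subsequence A as its term 11, giving 1024.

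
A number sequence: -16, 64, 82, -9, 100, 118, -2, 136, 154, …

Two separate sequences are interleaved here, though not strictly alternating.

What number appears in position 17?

The slot pattern repeats as ABB (period 3), so there are 2 interleaved tracks.
Subsequence A: -16, -9, -2 — linear: a_n = -23 + 7·n.
Subsequence B: 64, 82, 100, 118, 136, 154 — linear: a_n = 46 + 18·n.
Position 17 falls in subsequence B as its term 11, giving 244.

244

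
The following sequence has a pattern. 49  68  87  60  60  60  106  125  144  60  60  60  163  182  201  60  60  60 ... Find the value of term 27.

The slot pattern repeats as AAABBB (period 6), so there are 2 interleaved tracks.
Track A = 49, 68, 87, 106, 125, 144, 163, 182, 201: arithmetic, step +19.
Track B = 60, 60, 60, 60, 60, 60, 60, 60, 60: the constant sequence 60.
Term 27 comes from track A (its 15th entry): 315.

315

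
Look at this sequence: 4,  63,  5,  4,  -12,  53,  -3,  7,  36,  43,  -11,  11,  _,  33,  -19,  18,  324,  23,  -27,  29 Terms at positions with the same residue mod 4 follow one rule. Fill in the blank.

-108

Split by position mod 4: positions 1, 5, 9, … form one track, and each other residue class forms its own.
Stream A: 4, -12, 36, ?, 324 — geometric, ×-3 each step.
Stream B: 63, 53, 43, 33, 23 — arithmetic with common difference −10.
Stream C: 5, -3, -11, -19, -27 — arithmetic, step −8.
Stream D: 4, 7, 11, 18, 29 — Fibonacci-style (each term is the sum of the two before it).
Stream A's pattern makes the blank -108.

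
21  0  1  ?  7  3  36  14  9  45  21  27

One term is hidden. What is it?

28

Split by position mod 3: positions 1, 4, 7, … form one track, and each other residue class forms its own.
Track A is 21, ?, 36, 45, which is triangular numbers n(n+1)/2 for n = 6, 7, ….
Track B is 0, 7, 14, 21, which is arithmetic, step +7.
Track C is 1, 3, 9, 27, which is geometric with ratio 3.
Track A's pattern makes the blank 28.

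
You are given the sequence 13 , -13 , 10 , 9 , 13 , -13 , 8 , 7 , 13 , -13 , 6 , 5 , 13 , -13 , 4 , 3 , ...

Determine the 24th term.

The slot pattern repeats as AABB (period 4), so there are 2 interleaved tracks.
Track A: 13, -13, 13, -13, 13, -13, 13, -13. The oscillation 13·(−1)^(n+1).
Track B: 10, 9, 8, 7, 6, 5, 4, 3. Subtracting 1 each time.
Term 24 comes from track B (its 12th entry): -1.

-1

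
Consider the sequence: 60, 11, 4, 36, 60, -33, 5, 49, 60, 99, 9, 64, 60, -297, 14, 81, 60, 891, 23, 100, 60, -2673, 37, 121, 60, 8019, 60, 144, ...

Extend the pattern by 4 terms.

The terms cycle through 4 interleaved subsequences.
Subsequence A: 60, 60, 60, 60, 60, 60, 60 (always 60).
Subsequence B: 11, -33, 99, -297, 891, -2673, 8019 (a geometric progression (common ratio -3)).
Subsequence C: 4, 5, 9, 14, 23, 37, 60 (each term equals the sum of the previous two).
Subsequence D: 36, 49, 64, 81, 100, 121, 144 (the squares 6², 7², 8², …).
The 29th slot belongs to subsequence A; its 8th term is 60.
Term 30 comes from subsequence B (its 8th entry): -24057.
The 31st slot belongs to subsequence C; its 8th term is 97.
Position 32 falls in subsequence D as its term 8, giving 169.

60, -24057, 97, 169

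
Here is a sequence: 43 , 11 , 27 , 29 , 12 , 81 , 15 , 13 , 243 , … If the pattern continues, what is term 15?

2187

Taking every 3rd term gives 3 separate tracks.
Stream A = 43, 29, 15: arithmetic with common difference −14.
Stream B = 11, 12, 13: linear: a_n = 10 + n.
Stream C = 27, 81, 243: successive powers of 3.
Term 15 comes from stream C (its 5th entry): 2187.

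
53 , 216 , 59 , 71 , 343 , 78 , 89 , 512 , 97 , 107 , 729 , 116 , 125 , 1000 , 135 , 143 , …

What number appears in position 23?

The terms cycle through 3 interleaved subsequences.
Track A: 53, 71, 89, 107, 125, 143 — arithmetic with common difference +18.
Track B: 216, 343, 512, 729, 1000 — the cubes 6³, 7³, 8³, ….
Track C: 59, 78, 97, 116, 135 — arithmetic, step +19.
Position 23 → track B, term 8 = 2197.

2197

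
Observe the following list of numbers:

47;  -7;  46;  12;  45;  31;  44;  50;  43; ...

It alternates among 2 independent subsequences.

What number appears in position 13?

41

Split by position mod 2 into 2 tracks.
Track A is 47, 46, 45, 44, 43, which is arithmetic with common difference −1.
Track B is -7, 12, 31, 50, which is adding 19 each time.
Position 13 falls in track A as its term 7, giving 41.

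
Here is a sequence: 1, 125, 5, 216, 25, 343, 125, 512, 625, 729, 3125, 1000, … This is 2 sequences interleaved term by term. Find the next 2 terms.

15625, 1331

Taking every 2nd term gives 2 separate tracks.
Subsequence A: 1, 5, 25, 125, 625, 3125 — geometric with ratio 5.
Subsequence B: 125, 216, 343, 512, 729, 1000 — perfect cubes starting at 5³.
Position 13 falls in subsequence A as its term 7, giving 15625.
The 14th slot belongs to subsequence B; its 7th term is 1331.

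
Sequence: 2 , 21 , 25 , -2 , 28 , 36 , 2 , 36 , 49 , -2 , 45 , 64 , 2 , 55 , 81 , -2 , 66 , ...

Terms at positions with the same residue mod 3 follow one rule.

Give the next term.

Read the sequence 3 terms at a time; column i is its own pattern.
Track A = 2, -2, 2, -2, 2, -2: oscillating between 2 and -2.
Track B = 21, 28, 36, 45, 55, 66: the triangular numbers T_6, T_7, ….
Track C = 25, 36, 49, 64, 81: the squares 5², 6², 7², ….
Position 18 → track C, term 6 = 100.

100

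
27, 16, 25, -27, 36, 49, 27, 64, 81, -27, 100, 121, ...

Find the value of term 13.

27

Reading positions in blocks of 3 reveals the pattern ABB — 2 tracks woven together.
Stream A: 27, -27, 27, -27. Alternating ±27.
Stream B: 16, 25, 36, 49, 64, 81, 100, 121. Consecutive squares n² from n = 4.
Position 13 → stream A, term 5 = 27.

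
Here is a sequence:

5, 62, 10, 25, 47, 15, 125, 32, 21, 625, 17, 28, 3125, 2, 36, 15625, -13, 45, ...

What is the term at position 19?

Read the sequence 3 terms at a time; column i is its own pattern.
Stream A: 5, 25, 125, 625, 3125, 15625 (powers 5^1, 5^2, 5^3, …).
Stream B: 62, 47, 32, 17, 2, -13 (arithmetic, step −15).
Stream C: 10, 15, 21, 28, 36, 45 (the triangular numbers T_4, T_5, …).
Position 19 falls in stream A as its term 7, giving 78125.

78125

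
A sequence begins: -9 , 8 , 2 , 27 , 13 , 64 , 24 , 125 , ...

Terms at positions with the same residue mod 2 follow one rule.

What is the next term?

Odd-indexed and even-indexed terms follow separate rules.
Track A = -9, 2, 13, 24: arithmetic with common difference +11.
Track B = 8, 27, 64, 125: the cubes 2³, 3³, 4³, ….
The 9th slot belongs to track A; its 5th term is 35.

35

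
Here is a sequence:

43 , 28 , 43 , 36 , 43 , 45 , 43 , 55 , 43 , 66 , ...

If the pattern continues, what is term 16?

Taking every 2nd term gives 2 separate tracks.
Track A is 43, 43, 43, 43, 43, which is constant 43.
Track B is 28, 36, 45, 55, 66, which is triangular numbers n(n+1)/2 for n = 7, 8, ….
Position 16 falls in track B as its term 8, giving 105.

105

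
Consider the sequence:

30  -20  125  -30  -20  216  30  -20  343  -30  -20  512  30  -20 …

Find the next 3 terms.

Split by position mod 3: positions 1, 4, 7, … form one track, and each other residue class forms its own.
Stream A: 30, -30, 30, -30, 30 — oscillating between 30 and -30.
Stream B: -20, -20, -20, -20, -20 — constant -20.
Stream C: 125, 216, 343, 512 — perfect cubes starting at 5³.
The 15th slot belongs to stream C; its 5th term is 729.
The 16th slot belongs to stream A; its 6th term is -30.
The 17th slot belongs to stream B; its 6th term is -20.

729, -30, -20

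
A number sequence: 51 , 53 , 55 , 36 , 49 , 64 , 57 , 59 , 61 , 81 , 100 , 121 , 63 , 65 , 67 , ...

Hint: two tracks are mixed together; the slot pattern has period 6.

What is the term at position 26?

77

Reading positions in blocks of 6 reveals the pattern AAABBB — 2 tracks woven together.
Track A: 51, 53, 55, 57, 59, 61, 63, 65, 67 — arithmetic, step +2.
Track B: 36, 49, 64, 81, 100, 121 — consecutive squares n² from n = 6.
Term 26 comes from track A (its 14th entry): 77.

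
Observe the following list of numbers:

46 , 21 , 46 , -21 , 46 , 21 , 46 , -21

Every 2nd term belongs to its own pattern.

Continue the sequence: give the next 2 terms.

Positions 1, 3, 5, … form one subsequence and positions 2, 4, 6, … form another.
Track A: 46, 46, 46, 46. The constant sequence 46.
Track B: 21, -21, 21, -21. Oscillating between 21 and -21.
Term 9 comes from track A (its 5th entry): 46.
Position 10 falls in track B as its term 5, giving 21.

46, 21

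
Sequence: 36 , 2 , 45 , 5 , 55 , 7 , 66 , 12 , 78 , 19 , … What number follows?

91

Split by position mod 2 into 2 tracks.
Track A: 36, 45, 55, 66, 78. The triangular numbers T_8, T_9, ….
Track B: 2, 5, 7, 12, 19. A Fibonacci-like recurrence a_n = a_{n-1} + a_{n-2}.
Position 11 → track A, term 6 = 91.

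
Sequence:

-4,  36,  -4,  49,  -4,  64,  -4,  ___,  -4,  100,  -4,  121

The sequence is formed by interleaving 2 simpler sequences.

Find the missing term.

81

Taking every 2nd term gives 2 separate tracks.
Subsequence A: -4, -4, -4, -4, -4, -4. Always -4.
Subsequence B: 36, 49, 64, ?, 100, 121. Consecutive squares n² from n = 6.
So the missing entry in subsequence B is 81.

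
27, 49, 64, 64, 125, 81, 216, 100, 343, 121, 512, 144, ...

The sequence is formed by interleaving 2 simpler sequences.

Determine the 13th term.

729

Split by position mod 2 into 2 tracks.
Stream A: 27, 64, 125, 216, 343, 512. Perfect cubes starting at 3³.
Stream B: 49, 64, 81, 100, 121, 144. Consecutive squares n² from n = 7.
Term 13 comes from stream A (its 7th entry): 729.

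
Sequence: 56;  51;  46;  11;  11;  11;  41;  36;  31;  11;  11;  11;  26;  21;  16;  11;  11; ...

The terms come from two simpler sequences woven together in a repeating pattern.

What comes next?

The slot pattern repeats as AAABBB (period 6), so there are 2 interleaved tracks.
Track A: 56, 51, 46, 41, 36, 31, 26, 21, 16 (arithmetic, step −5).
Track B: 11, 11, 11, 11, 11, 11, 11, 11 (constant 11).
Term 18 comes from track B (its 9th entry): 11.

11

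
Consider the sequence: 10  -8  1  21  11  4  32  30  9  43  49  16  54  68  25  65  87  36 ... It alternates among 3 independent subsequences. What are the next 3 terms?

Taking every 3rd term gives 3 separate tracks.
Track A: 10, 21, 32, 43, 54, 65 (linear: a_n = -1 + 11·n).
Track B: -8, 11, 30, 49, 68, 87 (adding 19 each time).
Track C: 1, 4, 9, 16, 25, 36 (consecutive squares n² from n = 1).
The 19th slot belongs to track A; its 7th term is 76.
Position 20 falls in track B as its term 7, giving 106.
Position 21 falls in track C as its term 7, giving 49.

76, 106, 49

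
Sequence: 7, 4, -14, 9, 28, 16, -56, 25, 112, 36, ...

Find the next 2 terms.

Split by position mod 2 into 2 tracks.
Track A is 7, -14, 28, -56, 112, which is geometric, ×-2 each step.
Track B is 4, 9, 16, 25, 36, which is the squares 2², 3², 4², ….
Term 11 comes from track A (its 6th entry): -224.
Position 12 → track B, term 6 = 49.

-224, 49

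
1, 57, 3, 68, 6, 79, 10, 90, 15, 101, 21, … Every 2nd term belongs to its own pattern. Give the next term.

Positions 1, 3, 5, … form one subsequence and positions 2, 4, 6, … form another.
Stream A: 1, 3, 6, 10, 15, 21 (triangular numbers starting at T_1).
Stream B: 57, 68, 79, 90, 101 (arithmetic with common difference +11).
Position 12 falls in stream B as its term 6, giving 112.

112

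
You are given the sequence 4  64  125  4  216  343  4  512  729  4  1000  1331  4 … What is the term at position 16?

The slot pattern repeats as ABB (period 3), so there are 2 interleaved tracks.
Stream A = 4, 4, 4, 4, 4: always 4.
Stream B = 64, 125, 216, 343, 512, 729, 1000, 1331: consecutive cubes n³ from n = 4.
Term 16 comes from stream A (its 6th entry): 4.

4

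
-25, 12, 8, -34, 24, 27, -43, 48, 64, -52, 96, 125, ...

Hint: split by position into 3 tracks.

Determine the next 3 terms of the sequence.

Split by position mod 3 into 3 tracks.
Subsequence A = -25, -34, -43, -52: arithmetic, step −9.
Subsequence B = 12, 24, 48, 96: geometric with ratio 2.
Subsequence C = 8, 27, 64, 125: the cubes 2³, 3³, 4³, ….
Position 13 → subsequence A, term 5 = -61.
Term 14 comes from subsequence B (its 5th entry): 192.
Term 15 comes from subsequence C (its 5th entry): 216.

-61, 192, 216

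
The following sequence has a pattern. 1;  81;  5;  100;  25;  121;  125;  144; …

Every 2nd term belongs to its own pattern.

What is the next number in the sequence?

625

The terms cycle through 2 interleaved subsequences.
Subsequence A: 1, 5, 25, 125. Powers 5^0, 5^1, 5^2, ….
Subsequence B: 81, 100, 121, 144. Perfect squares starting at 9².
Position 9 → subsequence A, term 5 = 625.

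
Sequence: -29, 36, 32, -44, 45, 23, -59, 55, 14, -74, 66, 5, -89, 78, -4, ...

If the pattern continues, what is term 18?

-13

The terms cycle through 3 interleaved subsequences.
Track A: -29, -44, -59, -74, -89. Subtracting 15 each time.
Track B: 36, 45, 55, 66, 78. Triangular numbers n(n+1)/2 for n = 8, 9, ….
Track C: 32, 23, 14, 5, -4. Arithmetic, step −9.
Position 18 → track C, term 6 = -13.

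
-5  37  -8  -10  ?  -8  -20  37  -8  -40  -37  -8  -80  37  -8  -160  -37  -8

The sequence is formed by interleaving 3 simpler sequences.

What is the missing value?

The terms cycle through 3 interleaved subsequences.
Track A: -5, -10, -20, -40, -80, -160. Geometric with ratio 2.
Track B: 37, ?, 37, -37, 37, -37. The oscillation 37·(−1)^(n+1).
Track C: -8, -8, -8, -8, -8, -8. Always -8.
So the missing entry in track B is -37.

-37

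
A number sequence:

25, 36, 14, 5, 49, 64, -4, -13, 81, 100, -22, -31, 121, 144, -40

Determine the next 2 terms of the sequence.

-49, 169

Reading positions in blocks of 4 reveals the pattern AABB — 2 tracks woven together.
Track A = 25, 36, 49, 64, 81, 100, 121, 144: consecutive squares n² from n = 5.
Track B = 14, 5, -4, -13, -22, -31, -40: linear: a_n = 23 − 9·n.
Position 16 → track B, term 8 = -49.
Position 17 → track A, term 9 = 169.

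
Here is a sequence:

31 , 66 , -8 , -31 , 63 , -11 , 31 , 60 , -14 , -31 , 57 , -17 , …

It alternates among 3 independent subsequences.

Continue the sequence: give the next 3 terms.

31, 54, -20

Taking every 3rd term gives 3 separate tracks.
Track A: 31, -31, 31, -31 — alternating ±31.
Track B: 66, 63, 60, 57 — arithmetic with common difference −3.
Track C: -8, -11, -14, -17 — arithmetic with common difference −3.
Position 13 → track A, term 5 = 31.
Term 14 comes from track B (its 5th entry): 54.
The 15th slot belongs to track C; its 5th term is -20.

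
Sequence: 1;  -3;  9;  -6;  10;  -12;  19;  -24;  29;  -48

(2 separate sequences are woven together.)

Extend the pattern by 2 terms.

48, -96

Odd-indexed and even-indexed terms follow separate rules.
Subsequence A: 1, 9, 10, 19, 29 — a Fibonacci-like recurrence a_n = a_{n-1} + a_{n-2}.
Subsequence B: -3, -6, -12, -24, -48 — geometric, ×2 each step.
Term 11 comes from subsequence A (its 6th entry): 48.
The 12th slot belongs to subsequence B; its 6th term is -96.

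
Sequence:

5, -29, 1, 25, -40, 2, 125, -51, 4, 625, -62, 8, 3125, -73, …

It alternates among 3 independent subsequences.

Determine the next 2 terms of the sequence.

Split by position mod 3 into 3 tracks.
Stream A: 5, 25, 125, 625, 3125 (a geometric progression (common ratio 5)).
Stream B: -29, -40, -51, -62, -73 (linear: a_n = -18 − 11·n).
Stream C: 1, 2, 4, 8 (powers of 2).
Position 15 → stream C, term 5 = 16.
The 16th slot belongs to stream A; its 6th term is 15625.

16, 15625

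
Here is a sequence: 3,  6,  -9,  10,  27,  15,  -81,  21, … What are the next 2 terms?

243, 28

Odd-indexed and even-indexed terms follow separate rules.
Track A = 3, -9, 27, -81: geometric, ×-3 each step.
Track B = 6, 10, 15, 21: the triangular numbers T_3, T_4, ….
Position 9 → track A, term 5 = 243.
The 10th slot belongs to track B; its 5th term is 28.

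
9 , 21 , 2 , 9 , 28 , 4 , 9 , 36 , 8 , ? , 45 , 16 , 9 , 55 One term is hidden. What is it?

9

Taking every 3rd term gives 3 separate tracks.
Stream A is 9, 9, 9, ?, 9, which is always 9.
Stream B is 21, 28, 36, 45, 55, which is triangular numbers n(n+1)/2 for n = 6, 7, ….
Stream C is 2, 4, 8, 16, which is powers of 2.
Stream A's pattern makes the blank 9.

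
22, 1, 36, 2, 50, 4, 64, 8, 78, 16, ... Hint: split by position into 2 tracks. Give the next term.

92

Taking every 2nd term gives 2 separate tracks.
Track A: 22, 36, 50, 64, 78 — arithmetic with common difference +14.
Track B: 1, 2, 4, 8, 16 — powers 2^0, 2^1, 2^2, ….
Position 11 falls in track A as its term 6, giving 92.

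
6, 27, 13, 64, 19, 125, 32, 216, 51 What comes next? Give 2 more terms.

Positions 1, 3, 5, … form one subsequence and positions 2, 4, 6, … form another.
Track A = 6, 13, 19, 32, 51: a Fibonacci-like recurrence a_n = a_{n-1} + a_{n-2}.
Track B = 27, 64, 125, 216: the cubes 3³, 4³, 5³, ….
Position 10 falls in track B as its term 5, giving 343.
Position 11 falls in track A as its term 6, giving 83.

343, 83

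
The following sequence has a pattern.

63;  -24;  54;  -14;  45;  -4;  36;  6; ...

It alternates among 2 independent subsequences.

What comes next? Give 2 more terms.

Positions 1, 3, 5, … form one subsequence and positions 2, 4, 6, … form another.
Track A = 63, 54, 45, 36: arithmetic with common difference −9.
Track B = -24, -14, -4, 6: adding 10 each time.
Term 9 comes from track A (its 5th entry): 27.
The 10th slot belongs to track B; its 5th term is 16.

27, 16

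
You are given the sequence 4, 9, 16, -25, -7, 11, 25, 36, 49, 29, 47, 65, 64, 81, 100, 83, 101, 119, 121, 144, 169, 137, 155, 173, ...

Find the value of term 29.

Positions follow the repeating pattern AAABBB; grouping by letter gives 2 tracks.
Stream A: 4, 9, 16, 25, 36, 49, 64, 81, 100, 121, 144, 169. The squares 2², 3², 4², ….
Stream B: -25, -7, 11, 29, 47, 65, 83, 101, 119, 137, 155, 173. Adding 18 each time.
Term 29 comes from stream B (its 14th entry): 209.

209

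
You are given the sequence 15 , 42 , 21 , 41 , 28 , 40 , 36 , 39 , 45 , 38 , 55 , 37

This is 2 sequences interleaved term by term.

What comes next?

66

Odd-indexed and even-indexed terms follow separate rules.
Subsequence A: 15, 21, 28, 36, 45, 55 (triangular numbers n(n+1)/2 for n = 5, 6, …).
Subsequence B: 42, 41, 40, 39, 38, 37 (arithmetic with common difference −1).
Position 13 falls in subsequence A as its term 7, giving 66.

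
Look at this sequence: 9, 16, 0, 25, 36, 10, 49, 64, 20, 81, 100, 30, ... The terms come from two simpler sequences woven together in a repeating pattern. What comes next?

121

The slot pattern repeats as AAB (period 3), so there are 2 interleaved tracks.
Subsequence A: 9, 16, 25, 36, 49, 64, 81, 100 — the squares 3², 4², 5², ….
Subsequence B: 0, 10, 20, 30 — arithmetic, step +10.
Term 13 comes from subsequence A (its 9th entry): 121.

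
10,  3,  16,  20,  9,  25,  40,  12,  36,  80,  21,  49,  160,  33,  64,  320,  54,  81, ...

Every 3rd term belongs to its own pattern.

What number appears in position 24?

121

Split by position mod 3: positions 1, 4, 7, … form one track, and each other residue class forms its own.
Track A: 10, 20, 40, 80, 160, 320. Geometric, ×2 each step.
Track B: 3, 9, 12, 21, 33, 54. A Fibonacci-like recurrence a_n = a_{n-1} + a_{n-2}.
Track C: 16, 25, 36, 49, 64, 81. Perfect squares starting at 4².
The 24th slot belongs to track C; its 8th term is 121.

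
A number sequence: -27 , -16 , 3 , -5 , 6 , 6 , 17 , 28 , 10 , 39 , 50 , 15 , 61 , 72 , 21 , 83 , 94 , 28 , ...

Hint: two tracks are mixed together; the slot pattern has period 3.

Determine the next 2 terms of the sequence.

The slot pattern repeats as AAB (period 3), so there are 2 interleaved tracks.
Subsequence A: -27, -16, -5, 6, 17, 28, 39, 50, 61, 72, 83, 94 (arithmetic with common difference +11).
Subsequence B: 3, 6, 10, 15, 21, 28 (triangular numbers starting at T_2).
Position 19 → subsequence A, term 13 = 105.
The 20th slot belongs to subsequence A; its 14th term is 116.

105, 116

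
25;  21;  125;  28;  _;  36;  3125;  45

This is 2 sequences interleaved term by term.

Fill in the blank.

625

Positions 1, 3, 5, … form one subsequence and positions 2, 4, 6, … form another.
Subsequence A = 25, 125, ?, 3125: successive powers of 5.
Subsequence B = 21, 28, 36, 45: the triangular numbers T_6, T_7, ….
Filling subsequence A at index 3 by its rule yields 625.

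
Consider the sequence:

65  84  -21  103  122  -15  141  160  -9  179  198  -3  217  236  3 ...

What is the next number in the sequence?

Positions follow the repeating pattern AAB; grouping by letter gives 2 tracks.
Track A: 65, 84, 103, 122, 141, 160, 179, 198, 217, 236 (adding 19 each time).
Track B: -21, -15, -9, -3, 3 (arithmetic with common difference +6).
Position 16 falls in track A as its term 11, giving 255.

255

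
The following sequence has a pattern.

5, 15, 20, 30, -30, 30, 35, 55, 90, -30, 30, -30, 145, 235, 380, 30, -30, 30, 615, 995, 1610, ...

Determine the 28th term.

The slot pattern repeats as AAABBB (period 6), so there are 2 interleaved tracks.
Subsequence A = 5, 15, 20, 35, 55, 90, 145, 235, 380, 615, 995, 1610: each term equals the sum of the previous two.
Subsequence B = 30, -30, 30, -30, 30, -30, 30, -30, 30: alternating ±30.
Term 28 comes from subsequence B (its 13th entry): 30.

30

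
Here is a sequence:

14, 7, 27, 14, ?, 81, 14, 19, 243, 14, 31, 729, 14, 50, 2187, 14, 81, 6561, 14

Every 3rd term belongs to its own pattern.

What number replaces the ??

12

Split by position mod 3: positions 1, 4, 7, … form one track, and each other residue class forms its own.
Track A: 14, 14, 14, 14, 14, 14, 14 (constant 14).
Track B: 7, ?, 19, 31, 50, 81 (each term equals the sum of the previous two).
Track C: 27, 81, 243, 729, 2187, 6561 (successive powers of 3).
The gap is track B's term 2; the rule gives 12.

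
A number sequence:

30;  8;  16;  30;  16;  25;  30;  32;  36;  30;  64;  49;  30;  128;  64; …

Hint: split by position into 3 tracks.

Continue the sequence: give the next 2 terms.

Split by position mod 3 into 3 tracks.
Stream A is 30, 30, 30, 30, 30, which is constant 30.
Stream B is 8, 16, 32, 64, 128, which is powers of 2.
Stream C is 16, 25, 36, 49, 64, which is the squares 4², 5², 6², ….
Position 16 falls in stream A as its term 6, giving 30.
The 17th slot belongs to stream B; its 6th term is 256.

30, 256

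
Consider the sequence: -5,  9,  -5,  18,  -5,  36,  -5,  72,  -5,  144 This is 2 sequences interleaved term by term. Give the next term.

Odd-indexed and even-indexed terms follow separate rules.
Subsequence A: -5, -5, -5, -5, -5 (always -5).
Subsequence B: 9, 18, 36, 72, 144 (geometric with ratio 2).
The 11th slot belongs to subsequence A; its 6th term is -5.

-5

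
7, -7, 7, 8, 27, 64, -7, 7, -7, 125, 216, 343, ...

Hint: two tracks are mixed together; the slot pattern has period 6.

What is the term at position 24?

2197

Positions follow the repeating pattern AAABBB; grouping by letter gives 2 tracks.
Subsequence A: 7, -7, 7, -7, 7, -7. Alternating ±7.
Subsequence B: 8, 27, 64, 125, 216, 343. The cubes 2³, 3³, 4³, ….
Position 24 → subsequence B, term 12 = 2197.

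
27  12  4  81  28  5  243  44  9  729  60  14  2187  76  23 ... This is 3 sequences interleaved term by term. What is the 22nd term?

Read the sequence 3 terms at a time; column i is its own pattern.
Track A is 27, 81, 243, 729, 2187, which is successive powers of 3.
Track B is 12, 28, 44, 60, 76, which is arithmetic, step +16.
Track C is 4, 5, 9, 14, 23, which is Fibonacci-style (each term is the sum of the two before it).
Term 22 comes from track A (its 8th entry): 59049.

59049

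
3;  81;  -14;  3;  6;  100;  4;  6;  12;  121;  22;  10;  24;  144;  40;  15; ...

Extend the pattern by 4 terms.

48, 169, 58, 21

Split by position mod 4 into 4 tracks.
Track A: 3, 6, 12, 24. Multiplying by 2 each time.
Track B: 81, 100, 121, 144. Consecutive squares n² from n = 9.
Track C: -14, 4, 22, 40. Arithmetic, step +18.
Track D: 3, 6, 10, 15. Triangular numbers n(n+1)/2 for n = 2, 3, ….
The 17th slot belongs to track A; its 5th term is 48.
Position 18 falls in track B as its term 5, giving 169.
Term 19 comes from track C (its 5th entry): 58.
The 20th slot belongs to track D; its 5th term is 21.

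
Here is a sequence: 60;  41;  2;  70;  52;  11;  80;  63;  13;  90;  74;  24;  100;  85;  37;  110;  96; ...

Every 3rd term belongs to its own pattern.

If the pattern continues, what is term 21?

98

The terms cycle through 3 interleaved subsequences.
Stream A: 60, 70, 80, 90, 100, 110. Adding 10 each time.
Stream B: 41, 52, 63, 74, 85, 96. Adding 11 each time.
Stream C: 2, 11, 13, 24, 37. Fibonacci-style (each term is the sum of the two before it).
Term 21 comes from stream C (its 7th entry): 98.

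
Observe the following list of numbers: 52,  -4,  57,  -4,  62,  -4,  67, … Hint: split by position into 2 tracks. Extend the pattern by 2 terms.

Odd-indexed and even-indexed terms follow separate rules.
Stream A: 52, 57, 62, 67 — arithmetic with common difference +5.
Stream B: -4, -4, -4 — the constant sequence -4.
The 8th slot belongs to stream B; its 4th term is -4.
Position 9 → stream A, term 5 = 72.

-4, 72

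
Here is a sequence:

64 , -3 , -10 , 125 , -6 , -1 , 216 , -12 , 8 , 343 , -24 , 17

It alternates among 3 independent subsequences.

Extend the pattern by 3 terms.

512, -48, 26

The terms cycle through 3 interleaved subsequences.
Track A = 64, 125, 216, 343: consecutive cubes n³ from n = 4.
Track B = -3, -6, -12, -24: a geometric progression (common ratio 2).
Track C = -10, -1, 8, 17: adding 9 each time.
Term 13 comes from track A (its 5th entry): 512.
The 14th slot belongs to track B; its 5th term is -48.
The 15th slot belongs to track C; its 5th term is 26.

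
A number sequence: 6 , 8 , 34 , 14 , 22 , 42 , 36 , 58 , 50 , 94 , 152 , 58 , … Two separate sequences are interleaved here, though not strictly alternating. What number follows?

Positions follow the repeating pattern AAB; grouping by letter gives 2 tracks.
Track A: 6, 8, 14, 22, 36, 58, 94, 152. Each term equals the sum of the previous two.
Track B: 34, 42, 50, 58. Linear: a_n = 26 + 8·n.
Term 13 comes from track A (its 9th entry): 246.

246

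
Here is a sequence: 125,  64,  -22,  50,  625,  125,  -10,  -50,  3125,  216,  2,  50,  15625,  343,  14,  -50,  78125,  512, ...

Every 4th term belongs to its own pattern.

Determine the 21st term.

390625

Split by position mod 4 into 4 tracks.
Track A: 125, 625, 3125, 15625, 78125 — powers of 5.
Track B: 64, 125, 216, 343, 512 — consecutive cubes n³ from n = 4.
Track C: -22, -10, 2, 14 — linear: a_n = -34 + 12·n.
Track D: 50, -50, 50, -50 — alternating ±50.
The 21st slot belongs to track A; its 6th term is 390625.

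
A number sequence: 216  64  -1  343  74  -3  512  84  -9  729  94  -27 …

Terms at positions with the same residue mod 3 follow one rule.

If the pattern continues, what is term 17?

114

Taking every 3rd term gives 3 separate tracks.
Track A: 216, 343, 512, 729. Perfect cubes starting at 6³.
Track B: 64, 74, 84, 94. Arithmetic with common difference +10.
Track C: -1, -3, -9, -27. Geometric with ratio 3.
Position 17 → track B, term 6 = 114.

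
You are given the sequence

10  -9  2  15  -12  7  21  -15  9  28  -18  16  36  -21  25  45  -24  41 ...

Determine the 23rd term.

-30

Read the sequence 3 terms at a time; column i is its own pattern.
Track A is 10, 15, 21, 28, 36, 45, which is the triangular numbers T_4, T_5, ….
Track B is -9, -12, -15, -18, -21, -24, which is subtracting 3 each time.
Track C is 2, 7, 9, 16, 25, 41, which is each term equals the sum of the previous two.
Position 23 falls in track B as its term 8, giving -30.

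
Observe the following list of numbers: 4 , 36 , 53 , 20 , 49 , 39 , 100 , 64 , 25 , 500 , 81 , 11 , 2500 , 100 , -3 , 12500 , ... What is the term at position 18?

The terms cycle through 3 interleaved subsequences.
Stream A: 4, 20, 100, 500, 2500, 12500 — geometric, ×5 each step.
Stream B: 36, 49, 64, 81, 100 — consecutive squares n² from n = 6.
Stream C: 53, 39, 25, 11, -3 — arithmetic with common difference −14.
Term 18 comes from stream C (its 6th entry): -17.

-17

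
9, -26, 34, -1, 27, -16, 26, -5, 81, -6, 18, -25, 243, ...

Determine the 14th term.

Split by position mod 4: positions 1, 5, 9, … form one track, and each other residue class forms its own.
Stream A: 9, 27, 81, 243. Successive powers of 3.
Stream B: -26, -16, -6. Linear: a_n = -36 + 10·n.
Stream C: 34, 26, 18. Linear: a_n = 42 − 8·n.
Stream D: -1, -5, -25. Multiplying by 5 each time.
Position 14 → stream B, term 4 = 4.

4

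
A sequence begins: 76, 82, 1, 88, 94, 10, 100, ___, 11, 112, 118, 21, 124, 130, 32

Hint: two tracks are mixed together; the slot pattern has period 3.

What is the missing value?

Reading positions in blocks of 3 reveals the pattern AAB — 2 tracks woven together.
Stream A is 76, 82, 88, 94, 100, ?, 112, 118, 124, 130, which is arithmetic with common difference +6.
Stream B is 1, 10, 11, 21, 32, which is a Fibonacci-like recurrence a_n = a_{n-1} + a_{n-2}.
Stream A's pattern makes the blank 106.

106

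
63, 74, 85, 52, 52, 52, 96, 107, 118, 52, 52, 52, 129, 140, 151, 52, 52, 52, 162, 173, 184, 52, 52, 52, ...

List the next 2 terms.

195, 206

The slot pattern repeats as AAABBB (period 6), so there are 2 interleaved tracks.
Stream A is 63, 74, 85, 96, 107, 118, 129, 140, 151, 162, 173, 184, which is adding 11 each time.
Stream B is 52, 52, 52, 52, 52, 52, 52, 52, 52, 52, 52, 52, which is always 52.
Position 25 → stream A, term 13 = 195.
Position 26 → stream A, term 14 = 206.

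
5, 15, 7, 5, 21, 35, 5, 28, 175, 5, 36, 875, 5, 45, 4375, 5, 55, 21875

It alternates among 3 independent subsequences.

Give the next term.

Read the sequence 3 terms at a time; column i is its own pattern.
Track A: 5, 5, 5, 5, 5, 5 — the constant sequence 5.
Track B: 15, 21, 28, 36, 45, 55 — the triangular numbers T_5, T_6, ….
Track C: 7, 35, 175, 875, 4375, 21875 — geometric with ratio 5.
Term 19 comes from track A (its 7th entry): 5.

5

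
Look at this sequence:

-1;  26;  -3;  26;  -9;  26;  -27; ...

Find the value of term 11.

-243

Taking every 2nd term gives 2 separate tracks.
Subsequence A: -1, -3, -9, -27 (geometric with ratio 3).
Subsequence B: 26, 26, 26 (always 26).
The 11th slot belongs to subsequence A; its 6th term is -243.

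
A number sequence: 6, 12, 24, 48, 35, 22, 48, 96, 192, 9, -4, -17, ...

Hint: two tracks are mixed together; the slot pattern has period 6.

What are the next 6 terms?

Positions follow the repeating pattern AAABBB; grouping by letter gives 2 tracks.
Track A is 6, 12, 24, 48, 96, 192, which is geometric, ×2 each step.
Track B is 48, 35, 22, 9, -4, -17, which is arithmetic with common difference −13.
Position 13 → track A, term 7 = 384.
Position 14 → track A, term 8 = 768.
Position 15 falls in track A as its term 9, giving 1536.
Position 16 → track B, term 7 = -30.
Term 17 comes from track B (its 8th entry): -43.
Position 18 → track B, term 9 = -56.

384, 768, 1536, -30, -43, -56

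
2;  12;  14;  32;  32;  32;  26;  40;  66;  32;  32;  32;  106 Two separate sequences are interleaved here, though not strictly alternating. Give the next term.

Positions follow the repeating pattern AAABBB; grouping by letter gives 2 tracks.
Track A is 2, 12, 14, 26, 40, 66, 106, which is each term equals the sum of the previous two.
Track B is 32, 32, 32, 32, 32, 32, which is the constant sequence 32.
Position 14 → track A, term 8 = 172.

172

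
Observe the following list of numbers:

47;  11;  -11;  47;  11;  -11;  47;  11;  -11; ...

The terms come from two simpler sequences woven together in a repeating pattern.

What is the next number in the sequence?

47

Positions follow the repeating pattern ABB; grouping by letter gives 2 tracks.
Stream A is 47, 47, 47, which is constant 47.
Stream B is 11, -11, 11, -11, 11, -11, which is oscillating between 11 and -11.
Position 10 → stream A, term 4 = 47.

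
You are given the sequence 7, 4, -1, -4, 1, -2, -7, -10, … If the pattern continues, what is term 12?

-16

The slot pattern repeats as AABB (period 4), so there are 2 interleaved tracks.
Track A = 7, 4, 1, -2: arithmetic, step −3.
Track B = -1, -4, -7, -10: linear: a_n = 2 − 3·n.
The 12th slot belongs to track B; its 6th term is -16.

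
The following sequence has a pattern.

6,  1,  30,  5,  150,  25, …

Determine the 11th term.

18750

Taking every 2nd term gives 2 separate tracks.
Subsequence A = 6, 30, 150: geometric with ratio 5.
Subsequence B = 1, 5, 25: powers of 5.
Position 11 falls in subsequence A as its term 6, giving 18750.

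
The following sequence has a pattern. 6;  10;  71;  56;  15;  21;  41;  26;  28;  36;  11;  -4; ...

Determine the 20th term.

Reading positions in blocks of 4 reveals the pattern AABB — 2 tracks woven together.
Stream A: 6, 10, 15, 21, 28, 36. The triangular numbers T_3, T_4, ….
Stream B: 71, 56, 41, 26, 11, -4. Arithmetic with common difference −15.
Position 20 falls in stream B as its term 10, giving -64.

-64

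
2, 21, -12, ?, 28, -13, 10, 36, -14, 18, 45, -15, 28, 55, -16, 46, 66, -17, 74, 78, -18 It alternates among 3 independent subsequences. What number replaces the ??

8

The terms cycle through 3 interleaved subsequences.
Track A: 2, ?, 10, 18, 28, 46, 74 (a Fibonacci-like recurrence a_n = a_{n-1} + a_{n-2}).
Track B: 21, 28, 36, 45, 55, 66, 78 (the triangular numbers T_6, T_7, …).
Track C: -12, -13, -14, -15, -16, -17, -18 (subtracting 1 each time).
Filling track A at index 2 by its rule yields 8.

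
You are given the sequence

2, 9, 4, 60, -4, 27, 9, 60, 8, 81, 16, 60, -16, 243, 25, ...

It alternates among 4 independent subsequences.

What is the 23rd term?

Read the sequence 4 terms at a time; column i is its own pattern.
Track A: 2, -4, 8, -16 — geometric, ×-2 each step.
Track B: 9, 27, 81, 243 — powers of 3.
Track C: 4, 9, 16, 25 — consecutive squares n² from n = 2.
Track D: 60, 60, 60 — constant 60.
Term 23 comes from track C (its 6th entry): 49.

49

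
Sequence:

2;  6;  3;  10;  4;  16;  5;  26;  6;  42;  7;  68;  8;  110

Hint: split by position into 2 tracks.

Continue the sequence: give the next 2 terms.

9, 178

Split by position mod 2 into 2 tracks.
Subsequence A: 2, 3, 4, 5, 6, 7, 8 (arithmetic with common difference +1).
Subsequence B: 6, 10, 16, 26, 42, 68, 110 (a Fibonacci-like recurrence a_n = a_{n-1} + a_{n-2}).
Term 15 comes from subsequence A (its 8th entry): 9.
The 16th slot belongs to subsequence B; its 8th term is 178.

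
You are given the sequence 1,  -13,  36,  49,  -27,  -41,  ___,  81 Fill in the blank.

64

Positions follow the repeating pattern AABB; grouping by letter gives 2 tracks.
Stream A: 1, -13, -27, -41 (linear: a_n = 15 − 14·n).
Stream B: 36, 49, ?, 81 (the squares 6², 7², 8², …).
Stream B's pattern makes the blank 64.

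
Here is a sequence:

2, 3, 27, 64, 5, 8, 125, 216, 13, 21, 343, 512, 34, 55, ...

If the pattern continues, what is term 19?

1331

Reading positions in blocks of 4 reveals the pattern AABB — 2 tracks woven together.
Subsequence A = 2, 3, 5, 8, 13, 21, 34, 55: each term equals the sum of the previous two.
Subsequence B = 27, 64, 125, 216, 343, 512: perfect cubes starting at 3³.
Position 19 → subsequence B, term 9 = 1331.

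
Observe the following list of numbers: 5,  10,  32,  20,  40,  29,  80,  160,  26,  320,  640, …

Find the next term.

Reading positions in blocks of 3 reveals the pattern AAB — 2 tracks woven together.
Stream A: 5, 10, 20, 40, 80, 160, 320, 640 (geometric, ×2 each step).
Stream B: 32, 29, 26 (subtracting 3 each time).
Position 12 falls in stream B as its term 4, giving 23.

23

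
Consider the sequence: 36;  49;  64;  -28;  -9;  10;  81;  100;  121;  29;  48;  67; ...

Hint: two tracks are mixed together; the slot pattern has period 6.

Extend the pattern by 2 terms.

144, 169

Positions follow the repeating pattern AAABBB; grouping by letter gives 2 tracks.
Stream A is 36, 49, 64, 81, 100, 121, which is consecutive squares n² from n = 6.
Stream B is -28, -9, 10, 29, 48, 67, which is adding 19 each time.
Term 13 comes from stream A (its 7th entry): 144.
Position 14 falls in stream A as its term 8, giving 169.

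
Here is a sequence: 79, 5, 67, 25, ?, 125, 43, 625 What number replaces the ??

55

Odd-indexed and even-indexed terms follow separate rules.
Track A: 79, 67, ?, 43 — linear: a_n = 91 − 12·n.
Track B: 5, 25, 125, 625 — powers 5^1, 5^2, 5^3, ….
Track A's pattern makes the blank 55.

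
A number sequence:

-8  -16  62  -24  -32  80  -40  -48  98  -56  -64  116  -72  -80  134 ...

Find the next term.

-88

The slot pattern repeats as AAB (period 3), so there are 2 interleaved tracks.
Stream A: -8, -16, -24, -32, -40, -48, -56, -64, -72, -80. Arithmetic with common difference −8.
Stream B: 62, 80, 98, 116, 134. Arithmetic with common difference +18.
Term 16 comes from stream A (its 11th entry): -88.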